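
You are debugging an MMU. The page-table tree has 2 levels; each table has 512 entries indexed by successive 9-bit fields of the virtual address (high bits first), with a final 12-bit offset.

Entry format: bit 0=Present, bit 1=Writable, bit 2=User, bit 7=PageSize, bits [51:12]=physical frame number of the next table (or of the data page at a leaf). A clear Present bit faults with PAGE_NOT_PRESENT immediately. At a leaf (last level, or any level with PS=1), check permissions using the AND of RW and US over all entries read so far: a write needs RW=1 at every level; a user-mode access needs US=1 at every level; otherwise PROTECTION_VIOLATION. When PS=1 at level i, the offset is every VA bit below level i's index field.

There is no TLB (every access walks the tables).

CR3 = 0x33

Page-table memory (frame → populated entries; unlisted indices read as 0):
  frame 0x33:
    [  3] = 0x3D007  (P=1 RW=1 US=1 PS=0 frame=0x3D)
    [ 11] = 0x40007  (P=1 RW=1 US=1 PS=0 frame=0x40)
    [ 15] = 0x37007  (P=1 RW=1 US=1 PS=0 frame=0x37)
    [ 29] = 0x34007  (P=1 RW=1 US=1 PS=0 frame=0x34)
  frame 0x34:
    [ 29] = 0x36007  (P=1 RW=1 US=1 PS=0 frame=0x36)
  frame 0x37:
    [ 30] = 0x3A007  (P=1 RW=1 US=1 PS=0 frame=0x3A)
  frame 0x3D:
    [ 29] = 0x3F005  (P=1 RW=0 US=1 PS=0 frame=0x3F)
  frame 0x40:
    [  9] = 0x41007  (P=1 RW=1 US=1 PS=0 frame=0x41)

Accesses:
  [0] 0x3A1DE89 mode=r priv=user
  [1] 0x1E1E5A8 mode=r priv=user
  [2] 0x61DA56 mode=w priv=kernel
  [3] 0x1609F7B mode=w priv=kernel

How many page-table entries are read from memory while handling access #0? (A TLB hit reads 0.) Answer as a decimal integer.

Trace:
#0 VA=0x3A1DE89 (r,user):
  lvl0: tbl 0x33, slot 29 ⇒ 0x34007 (P1/RW1/US1/PS0)
  lvl1: tbl 0x34, slot 29 ⇒ 0x36007 (P1/RW1/US1/PS0)
  → PA=0x36E89  (2 entries read)
#1 VA=0x1E1E5A8 (r,user):
  lvl0: tbl 0x33, slot 15 ⇒ 0x37007 (P1/RW1/US1/PS0)
  lvl1: tbl 0x37, slot 30 ⇒ 0x3A007 (P1/RW1/US1/PS0)
  → PA=0x3A5A8  (2 entries read)
#2 VA=0x61DA56 (w,kernel):
  lvl0: tbl 0x33, slot 3 ⇒ 0x3D007 (P1/RW1/US1/PS0)
  lvl1: tbl 0x3D, slot 29 ⇒ 0x3F005 (P1/RW0/US1/PS0)
  → PROTECTION_VIOLATION  (2 entries read)
#3 VA=0x1609F7B (w,kernel):
  lvl0: tbl 0x33, slot 11 ⇒ 0x40007 (P1/RW1/US1/PS0)
  lvl1: tbl 0x40, slot 9 ⇒ 0x41007 (P1/RW1/US1/PS0)
  → PA=0x41F7B  (2 entries read)

Entries read for #0: 2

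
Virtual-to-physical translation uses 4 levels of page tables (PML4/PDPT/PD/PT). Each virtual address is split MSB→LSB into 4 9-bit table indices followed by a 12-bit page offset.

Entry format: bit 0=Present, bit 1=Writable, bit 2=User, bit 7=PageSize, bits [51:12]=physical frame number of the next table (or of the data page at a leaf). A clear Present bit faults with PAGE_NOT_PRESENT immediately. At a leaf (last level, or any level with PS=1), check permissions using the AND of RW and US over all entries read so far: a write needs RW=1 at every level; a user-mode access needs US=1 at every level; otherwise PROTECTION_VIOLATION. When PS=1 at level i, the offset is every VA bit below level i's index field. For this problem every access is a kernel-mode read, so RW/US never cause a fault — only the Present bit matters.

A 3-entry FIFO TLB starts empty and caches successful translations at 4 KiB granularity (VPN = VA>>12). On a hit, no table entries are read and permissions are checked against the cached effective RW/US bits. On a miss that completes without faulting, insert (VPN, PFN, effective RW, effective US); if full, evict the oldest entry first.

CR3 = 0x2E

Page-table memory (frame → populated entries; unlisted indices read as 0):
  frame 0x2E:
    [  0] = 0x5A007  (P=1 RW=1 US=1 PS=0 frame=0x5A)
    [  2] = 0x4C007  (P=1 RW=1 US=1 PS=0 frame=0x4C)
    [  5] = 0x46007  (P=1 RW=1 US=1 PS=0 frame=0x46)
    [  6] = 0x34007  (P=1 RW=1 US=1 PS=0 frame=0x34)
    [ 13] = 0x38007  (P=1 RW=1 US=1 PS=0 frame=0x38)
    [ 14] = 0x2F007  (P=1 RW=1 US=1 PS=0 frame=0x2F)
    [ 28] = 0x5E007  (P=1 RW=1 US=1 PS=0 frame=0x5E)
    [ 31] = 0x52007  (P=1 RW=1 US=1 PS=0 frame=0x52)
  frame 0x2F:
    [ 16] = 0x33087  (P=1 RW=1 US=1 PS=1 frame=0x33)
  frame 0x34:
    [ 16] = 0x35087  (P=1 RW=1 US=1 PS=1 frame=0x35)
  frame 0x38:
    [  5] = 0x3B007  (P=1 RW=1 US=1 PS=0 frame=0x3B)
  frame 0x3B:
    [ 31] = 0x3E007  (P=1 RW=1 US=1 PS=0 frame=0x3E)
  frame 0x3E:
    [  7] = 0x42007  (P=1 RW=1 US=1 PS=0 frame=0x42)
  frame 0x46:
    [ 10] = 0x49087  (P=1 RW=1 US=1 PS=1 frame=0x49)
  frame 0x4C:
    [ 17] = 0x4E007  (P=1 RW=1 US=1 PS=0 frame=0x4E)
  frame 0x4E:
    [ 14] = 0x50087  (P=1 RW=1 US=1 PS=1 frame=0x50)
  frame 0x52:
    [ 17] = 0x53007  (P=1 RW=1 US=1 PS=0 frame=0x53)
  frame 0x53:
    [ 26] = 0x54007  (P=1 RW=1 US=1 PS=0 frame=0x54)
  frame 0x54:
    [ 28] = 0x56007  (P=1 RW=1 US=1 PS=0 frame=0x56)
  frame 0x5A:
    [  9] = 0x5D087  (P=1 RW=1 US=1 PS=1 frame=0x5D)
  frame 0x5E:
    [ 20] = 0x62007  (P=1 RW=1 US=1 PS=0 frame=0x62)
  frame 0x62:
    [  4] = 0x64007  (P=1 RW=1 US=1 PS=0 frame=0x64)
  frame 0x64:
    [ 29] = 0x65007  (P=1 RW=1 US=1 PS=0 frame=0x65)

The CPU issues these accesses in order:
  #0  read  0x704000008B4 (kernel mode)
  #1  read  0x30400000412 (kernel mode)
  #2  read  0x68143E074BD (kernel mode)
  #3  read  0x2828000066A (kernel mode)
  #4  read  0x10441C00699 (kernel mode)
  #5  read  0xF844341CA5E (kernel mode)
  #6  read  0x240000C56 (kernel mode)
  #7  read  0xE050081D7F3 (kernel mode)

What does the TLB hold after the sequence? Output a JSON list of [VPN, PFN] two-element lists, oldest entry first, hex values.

Trace:
#0 VA=0x704000008B4 (r,kernel):
  [0] read 0x2E idx=14: raw=0x2F007 flags P=1 W=1 U=1 S=0
  [1] read 0x2F idx=16: raw=0x33087 flags P=1 W=1 U=1 S=1
  ⇒ phys 0x338B4 (huge @L1)  [2 reads]
#1 VA=0x30400000412 (r,kernel):
  [0] read 0x2E idx=6: raw=0x34007 flags P=1 W=1 U=1 S=0
  [1] read 0x34 idx=16: raw=0x35087 flags P=1 W=1 U=1 S=1
  ⇒ phys 0x35412 (huge @L1)  [2 reads]
#2 VA=0x68143E074BD (r,kernel):
  [0] read 0x2E idx=13: raw=0x38007 flags P=1 W=1 U=1 S=0
  [1] read 0x38 idx=5: raw=0x3B007 flags P=1 W=1 U=1 S=0
  [2] read 0x3B idx=31: raw=0x3E007 flags P=1 W=1 U=1 S=0
  [3] read 0x3E idx=7: raw=0x42007 flags P=1 W=1 U=1 S=0
  ⇒ phys 0x424BD  [4 reads]
#3 VA=0x2828000066A (r,kernel):
  [0] read 0x2E idx=5: raw=0x46007 flags P=1 W=1 U=1 S=0
  [1] read 0x46 idx=10: raw=0x49087 flags P=1 W=1 U=1 S=1
  ⇒ phys 0x4966A (huge @L1)  [2 reads]
#4 VA=0x10441C00699 (r,kernel):
  [0] read 0x2E idx=2: raw=0x4C007 flags P=1 W=1 U=1 S=0
  [1] read 0x4C idx=17: raw=0x4E007 flags P=1 W=1 U=1 S=0
  [2] read 0x4E idx=14: raw=0x50087 flags P=1 W=1 U=1 S=1
  ⇒ phys 0x50699 (huge @L2)  [3 reads]
#5 VA=0xF844341CA5E (r,kernel):
  [0] read 0x2E idx=31: raw=0x52007 flags P=1 W=1 U=1 S=0
  [1] read 0x52 idx=17: raw=0x53007 flags P=1 W=1 U=1 S=0
  [2] read 0x53 idx=26: raw=0x54007 flags P=1 W=1 U=1 S=0
  [3] read 0x54 idx=28: raw=0x56007 flags P=1 W=1 U=1 S=0
  ⇒ phys 0x56A5E  [4 reads]
#6 VA=0x240000C56 (r,kernel):
  [0] read 0x2E idx=0: raw=0x5A007 flags P=1 W=1 U=1 S=0
  [1] read 0x5A idx=9: raw=0x5D087 flags P=1 W=1 U=1 S=1
  ⇒ phys 0x5DC56 (huge @L1)  [2 reads]
#7 VA=0xE050081D7F3 (r,kernel):
  [0] read 0x2E idx=28: raw=0x5E007 flags P=1 W=1 U=1 S=0
  [1] read 0x5E idx=20: raw=0x62007 flags P=1 W=1 U=1 S=0
  [2] read 0x62 idx=4: raw=0x64007 flags P=1 W=1 U=1 S=0
  [3] read 0x64 idx=29: raw=0x65007 flags P=1 W=1 U=1 S=0
  ⇒ phys 0x657F3  [4 reads]

TLB: [["0xF844341C", "0x56"], ["0x240000", "0x5D"], ["0xE050081D", "0x65"]]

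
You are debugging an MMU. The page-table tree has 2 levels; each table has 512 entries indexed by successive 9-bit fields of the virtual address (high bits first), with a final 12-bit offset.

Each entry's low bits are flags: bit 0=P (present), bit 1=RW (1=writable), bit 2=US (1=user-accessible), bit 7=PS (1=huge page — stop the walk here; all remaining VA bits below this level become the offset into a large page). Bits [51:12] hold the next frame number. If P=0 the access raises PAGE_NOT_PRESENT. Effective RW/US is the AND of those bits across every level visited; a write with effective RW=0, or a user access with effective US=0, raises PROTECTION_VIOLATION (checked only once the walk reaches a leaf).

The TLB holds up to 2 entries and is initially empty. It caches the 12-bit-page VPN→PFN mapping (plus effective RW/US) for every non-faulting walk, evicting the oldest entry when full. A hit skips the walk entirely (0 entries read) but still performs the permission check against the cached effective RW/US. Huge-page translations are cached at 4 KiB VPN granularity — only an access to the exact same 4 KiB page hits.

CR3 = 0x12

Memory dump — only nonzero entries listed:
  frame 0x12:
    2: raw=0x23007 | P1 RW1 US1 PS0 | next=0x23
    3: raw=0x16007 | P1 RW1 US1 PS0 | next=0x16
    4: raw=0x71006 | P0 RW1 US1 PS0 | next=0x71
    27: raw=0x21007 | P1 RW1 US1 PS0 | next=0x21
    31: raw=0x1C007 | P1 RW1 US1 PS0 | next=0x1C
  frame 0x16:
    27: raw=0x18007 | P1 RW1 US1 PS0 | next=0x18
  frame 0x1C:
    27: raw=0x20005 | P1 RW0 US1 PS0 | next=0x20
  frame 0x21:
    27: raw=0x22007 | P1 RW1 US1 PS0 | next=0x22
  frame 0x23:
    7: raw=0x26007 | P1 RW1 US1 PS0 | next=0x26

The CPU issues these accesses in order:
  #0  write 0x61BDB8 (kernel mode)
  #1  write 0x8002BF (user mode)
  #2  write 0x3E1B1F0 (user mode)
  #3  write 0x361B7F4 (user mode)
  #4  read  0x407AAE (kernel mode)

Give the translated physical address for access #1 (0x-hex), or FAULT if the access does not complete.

Walk each access:
#0 VA=0x61BDB8 (w,kernel):
  [0] read 0x12 idx=3: raw=0x16007 flags P=1 W=1 U=1 S=0
  [1] read 0x16 idx=27: raw=0x18007 flags P=1 W=1 U=1 S=0
  ✓ 0x18DB8  — 2 lookups
#1 VA=0x8002BF (w,user):
  [0] read 0x12 idx=4: raw=0x71006 flags P=0 W=1 U=1 S=0
  ✗ PAGE_NOT_PRESENT  [1 reads]
#2 VA=0x3E1B1F0 (w,user):
  [0] read 0x12 idx=31: raw=0x1C007 flags P=1 W=1 U=1 S=0
  [1] read 0x1C idx=27: raw=0x20005 flags P=1 W=0 U=1 S=0
  ✗ PROTECTION_VIOLATION  [2 reads]
#3 VA=0x361B7F4 (w,user):
  [0] read 0x12 idx=27: raw=0x21007 flags P=1 W=1 U=1 S=0
  [1] read 0x21 idx=27: raw=0x22007 flags P=1 W=1 U=1 S=0
  ✓ 0x227F4  — 2 lookups
#4 VA=0x407AAE (r,kernel):
  [0] read 0x12 idx=2: raw=0x23007 flags P=1 W=1 U=1 S=0
  [1] read 0x23 idx=7: raw=0x26007 flags P=1 W=1 U=1 S=0
  ✓ 0x26AAE  — 2 lookups

Access #1 PA: FAULT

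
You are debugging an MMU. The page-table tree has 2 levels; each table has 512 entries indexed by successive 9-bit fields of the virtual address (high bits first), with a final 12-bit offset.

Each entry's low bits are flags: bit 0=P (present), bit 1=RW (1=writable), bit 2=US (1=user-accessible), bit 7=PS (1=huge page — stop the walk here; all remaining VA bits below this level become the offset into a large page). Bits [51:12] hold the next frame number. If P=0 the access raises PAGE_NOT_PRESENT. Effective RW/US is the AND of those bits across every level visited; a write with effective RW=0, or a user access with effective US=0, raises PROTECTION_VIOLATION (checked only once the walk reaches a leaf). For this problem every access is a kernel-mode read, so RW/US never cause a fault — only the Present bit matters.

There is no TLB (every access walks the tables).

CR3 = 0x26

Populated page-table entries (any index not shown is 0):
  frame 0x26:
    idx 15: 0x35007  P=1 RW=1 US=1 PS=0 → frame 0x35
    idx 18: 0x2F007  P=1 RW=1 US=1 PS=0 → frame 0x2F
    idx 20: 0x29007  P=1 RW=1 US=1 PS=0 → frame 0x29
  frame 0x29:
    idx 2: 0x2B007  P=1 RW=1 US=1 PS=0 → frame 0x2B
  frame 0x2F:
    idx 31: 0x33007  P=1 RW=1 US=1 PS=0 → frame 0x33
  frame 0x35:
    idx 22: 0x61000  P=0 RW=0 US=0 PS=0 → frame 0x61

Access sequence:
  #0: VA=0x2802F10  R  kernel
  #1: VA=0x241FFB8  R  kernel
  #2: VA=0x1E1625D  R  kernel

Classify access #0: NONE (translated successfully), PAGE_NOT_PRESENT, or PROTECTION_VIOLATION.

Walk each access:
#0 VA=0x2802F10 (r,kernel):
  lvl0: tbl 0x26, slot 20 ⇒ 0x29007 (P1/RW1/US1/PS0)
  lvl1: tbl 0x29, slot 2 ⇒ 0x2B007 (P1/RW1/US1/PS0)
  → PA=0x2BF10  (2 entries read)
#1 VA=0x241FFB8 (r,kernel):
  lvl0: tbl 0x26, slot 18 ⇒ 0x2F007 (P1/RW1/US1/PS0)
  lvl1: tbl 0x2F, slot 31 ⇒ 0x33007 (P1/RW1/US1/PS0)
  → PA=0x33FB8  (2 entries read)
#2 VA=0x1E1625D (r,kernel):
  lvl0: tbl 0x26, slot 15 ⇒ 0x35007 (P1/RW1/US1/PS0)
  lvl1: tbl 0x35, slot 22 ⇒ 0x61000 (P0/RW0/US0/PS0)
  ✗ PAGE_NOT_PRESENT  [2 reads]

Access #0 fault: NONE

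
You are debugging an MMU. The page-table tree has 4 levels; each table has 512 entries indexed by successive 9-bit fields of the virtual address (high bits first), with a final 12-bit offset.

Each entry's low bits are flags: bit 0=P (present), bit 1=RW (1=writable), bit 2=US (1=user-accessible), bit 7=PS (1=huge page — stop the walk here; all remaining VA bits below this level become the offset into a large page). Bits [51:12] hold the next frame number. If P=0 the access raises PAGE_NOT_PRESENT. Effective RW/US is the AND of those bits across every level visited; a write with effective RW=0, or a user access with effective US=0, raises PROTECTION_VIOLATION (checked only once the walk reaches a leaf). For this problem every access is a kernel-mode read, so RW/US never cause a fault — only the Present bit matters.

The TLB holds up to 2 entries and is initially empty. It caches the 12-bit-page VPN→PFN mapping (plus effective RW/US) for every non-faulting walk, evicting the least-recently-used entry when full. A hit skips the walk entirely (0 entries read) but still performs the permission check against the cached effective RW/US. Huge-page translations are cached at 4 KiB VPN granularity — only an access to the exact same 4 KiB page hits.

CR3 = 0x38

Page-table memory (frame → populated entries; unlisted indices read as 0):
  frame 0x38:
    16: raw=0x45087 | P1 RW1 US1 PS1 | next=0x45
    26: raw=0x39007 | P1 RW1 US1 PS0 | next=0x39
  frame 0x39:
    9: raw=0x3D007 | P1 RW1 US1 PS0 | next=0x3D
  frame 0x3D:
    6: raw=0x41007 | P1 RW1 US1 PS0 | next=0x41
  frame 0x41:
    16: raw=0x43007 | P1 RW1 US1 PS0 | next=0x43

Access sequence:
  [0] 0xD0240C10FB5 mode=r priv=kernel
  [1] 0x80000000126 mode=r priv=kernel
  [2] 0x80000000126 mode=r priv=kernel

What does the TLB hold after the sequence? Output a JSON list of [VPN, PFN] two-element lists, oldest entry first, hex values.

Trace:
#0 VA=0xD0240C10FB5 (r,kernel):
  lvl0: tbl 0x38, slot 26 ⇒ 0x39007 (P1/RW1/US1/PS0)
  lvl1: tbl 0x39, slot 9 ⇒ 0x3D007 (P1/RW1/US1/PS0)
  lvl2: tbl 0x3D, slot 6 ⇒ 0x41007 (P1/RW1/US1/PS0)
  lvl3: tbl 0x41, slot 16 ⇒ 0x43007 (P1/RW1/US1/PS0)
  → PA=0x43FB5  (4 entries read)
#1 VA=0x80000000126 (r,kernel):
  lvl0: tbl 0x38, slot 16 ⇒ 0x45087 (P1/RW1/US1/PS1)
  → PA=0x45126 (huge @L0)  (1 entries read)
#2 VA=0x80000000126 (r,kernel):
  TLB hit vpn=0x80000000 → PA=0x45126

TLB: [["0xD0240C10", "0x43"], ["0x80000000", "0x45"]]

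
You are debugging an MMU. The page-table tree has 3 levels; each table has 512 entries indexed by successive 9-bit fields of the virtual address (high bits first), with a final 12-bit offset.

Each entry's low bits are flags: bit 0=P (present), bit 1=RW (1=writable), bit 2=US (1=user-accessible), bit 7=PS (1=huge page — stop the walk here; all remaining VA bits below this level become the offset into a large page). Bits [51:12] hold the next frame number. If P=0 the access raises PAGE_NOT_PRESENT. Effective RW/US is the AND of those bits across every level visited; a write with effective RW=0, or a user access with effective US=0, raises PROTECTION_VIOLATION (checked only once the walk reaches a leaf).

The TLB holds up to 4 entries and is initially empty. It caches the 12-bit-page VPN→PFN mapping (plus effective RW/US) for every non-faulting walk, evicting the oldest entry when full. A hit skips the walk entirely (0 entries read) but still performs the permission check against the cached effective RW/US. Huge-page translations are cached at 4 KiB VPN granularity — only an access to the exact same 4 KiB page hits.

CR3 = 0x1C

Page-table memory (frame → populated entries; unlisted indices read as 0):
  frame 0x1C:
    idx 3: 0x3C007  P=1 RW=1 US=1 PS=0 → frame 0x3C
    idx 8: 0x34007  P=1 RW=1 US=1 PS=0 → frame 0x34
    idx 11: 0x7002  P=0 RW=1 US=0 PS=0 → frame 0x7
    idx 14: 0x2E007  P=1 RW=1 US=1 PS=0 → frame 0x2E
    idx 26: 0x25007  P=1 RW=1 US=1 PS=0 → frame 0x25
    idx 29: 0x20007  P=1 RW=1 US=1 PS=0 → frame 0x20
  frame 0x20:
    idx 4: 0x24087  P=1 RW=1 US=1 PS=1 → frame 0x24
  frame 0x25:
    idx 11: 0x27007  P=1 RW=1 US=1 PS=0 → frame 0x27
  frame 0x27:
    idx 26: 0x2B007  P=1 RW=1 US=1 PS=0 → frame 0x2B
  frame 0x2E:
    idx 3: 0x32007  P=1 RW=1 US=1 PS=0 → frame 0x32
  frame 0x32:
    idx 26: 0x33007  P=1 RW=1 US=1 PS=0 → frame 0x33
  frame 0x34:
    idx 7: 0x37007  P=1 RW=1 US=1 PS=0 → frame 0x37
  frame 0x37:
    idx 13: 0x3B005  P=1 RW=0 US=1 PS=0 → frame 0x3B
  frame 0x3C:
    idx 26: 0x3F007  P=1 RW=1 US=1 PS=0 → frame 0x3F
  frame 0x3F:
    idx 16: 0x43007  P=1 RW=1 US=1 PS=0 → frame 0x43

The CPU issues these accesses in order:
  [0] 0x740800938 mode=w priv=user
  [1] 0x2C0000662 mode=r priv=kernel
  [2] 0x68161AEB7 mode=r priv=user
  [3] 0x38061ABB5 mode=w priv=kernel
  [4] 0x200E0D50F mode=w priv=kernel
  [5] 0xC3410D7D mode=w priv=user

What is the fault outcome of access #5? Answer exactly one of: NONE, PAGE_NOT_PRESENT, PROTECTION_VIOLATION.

Per-access translation:
#0 VA=0x740800938 (w,user):
  [0] read 0x1C idx=29: raw=0x20007 flags P=1 W=1 U=1 S=0
  [1] read 0x20 idx=4: raw=0x24087 flags P=1 W=1 U=1 S=1
  ⇒ phys 0x24938 (huge @L1)  [2 reads]
#1 VA=0x2C0000662 (r,kernel):
  [0] read 0x1C idx=11: raw=0x7002 flags P=0 W=1 U=0 S=0
  → PAGE_NOT_PRESENT  (1 entries read)
#2 VA=0x68161AEB7 (r,user):
  [0] read 0x1C idx=26: raw=0x25007 flags P=1 W=1 U=1 S=0
  [1] read 0x25 idx=11: raw=0x27007 flags P=1 W=1 U=1 S=0
  [2] read 0x27 idx=26: raw=0x2B007 flags P=1 W=1 U=1 S=0
  ⇒ phys 0x2BEB7  [3 reads]
#3 VA=0x38061ABB5 (w,kernel):
  [0] read 0x1C idx=14: raw=0x2E007 flags P=1 W=1 U=1 S=0
  [1] read 0x2E idx=3: raw=0x32007 flags P=1 W=1 U=1 S=0
  [2] read 0x32 idx=26: raw=0x33007 flags P=1 W=1 U=1 S=0
  ⇒ phys 0x33BB5  [3 reads]
#4 VA=0x200E0D50F (w,kernel):
  [0] read 0x1C idx=8: raw=0x34007 flags P=1 W=1 U=1 S=0
  [1] read 0x34 idx=7: raw=0x37007 flags P=1 W=1 U=1 S=0
  [2] read 0x37 idx=13: raw=0x3B005 flags P=1 W=0 U=1 S=0
  → PROTECTION_VIOLATION  (3 entries read)
#5 VA=0xC3410D7D (w,user):
  [0] read 0x1C idx=3: raw=0x3C007 flags P=1 W=1 U=1 S=0
  [1] read 0x3C idx=26: raw=0x3F007 flags P=1 W=1 U=1 S=0
  [2] read 0x3F idx=16: raw=0x43007 flags P=1 W=1 U=1 S=0
  ⇒ phys 0x43D7D  [3 reads]

Access #5 fault: NONE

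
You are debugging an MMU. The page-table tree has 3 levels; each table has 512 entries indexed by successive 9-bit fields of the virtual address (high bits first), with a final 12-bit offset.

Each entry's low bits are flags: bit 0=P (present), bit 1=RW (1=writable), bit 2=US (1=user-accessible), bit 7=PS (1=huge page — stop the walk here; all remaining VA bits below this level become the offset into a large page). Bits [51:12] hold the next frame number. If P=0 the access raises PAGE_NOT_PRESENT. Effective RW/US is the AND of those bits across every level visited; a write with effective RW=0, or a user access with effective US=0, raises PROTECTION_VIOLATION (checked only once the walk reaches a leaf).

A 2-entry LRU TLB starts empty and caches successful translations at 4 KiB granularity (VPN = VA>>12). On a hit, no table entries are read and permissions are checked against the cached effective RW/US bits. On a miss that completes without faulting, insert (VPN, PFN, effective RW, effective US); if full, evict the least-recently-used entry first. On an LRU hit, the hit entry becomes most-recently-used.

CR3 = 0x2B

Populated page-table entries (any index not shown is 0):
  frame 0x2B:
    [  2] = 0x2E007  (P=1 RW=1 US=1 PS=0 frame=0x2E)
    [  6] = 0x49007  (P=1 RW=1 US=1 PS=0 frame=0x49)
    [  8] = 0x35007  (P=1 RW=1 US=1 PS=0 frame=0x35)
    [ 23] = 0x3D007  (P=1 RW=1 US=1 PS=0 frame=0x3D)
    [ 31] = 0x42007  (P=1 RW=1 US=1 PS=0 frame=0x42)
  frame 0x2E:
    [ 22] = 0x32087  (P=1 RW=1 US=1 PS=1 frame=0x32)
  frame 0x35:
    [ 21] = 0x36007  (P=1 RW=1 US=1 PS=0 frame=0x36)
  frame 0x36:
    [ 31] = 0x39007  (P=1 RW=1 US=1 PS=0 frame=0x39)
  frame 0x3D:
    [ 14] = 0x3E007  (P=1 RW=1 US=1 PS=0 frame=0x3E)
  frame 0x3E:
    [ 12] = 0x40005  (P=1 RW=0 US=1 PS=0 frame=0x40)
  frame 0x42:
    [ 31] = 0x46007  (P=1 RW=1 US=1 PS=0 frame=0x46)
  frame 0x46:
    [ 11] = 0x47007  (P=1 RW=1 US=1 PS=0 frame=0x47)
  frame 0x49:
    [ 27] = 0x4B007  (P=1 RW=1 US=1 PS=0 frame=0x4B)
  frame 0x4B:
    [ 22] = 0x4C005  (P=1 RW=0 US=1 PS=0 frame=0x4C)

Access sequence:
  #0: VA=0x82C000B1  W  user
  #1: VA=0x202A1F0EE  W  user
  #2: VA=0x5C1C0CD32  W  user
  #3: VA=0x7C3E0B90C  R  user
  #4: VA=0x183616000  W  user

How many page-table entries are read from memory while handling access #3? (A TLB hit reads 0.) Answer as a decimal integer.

Walk each access:
#0 VA=0x82C000B1 (w,user):
  lvl0: tbl 0x2B, slot 2 ⇒ 0x2E007 (P1/RW1/US1/PS0)
  lvl1: tbl 0x2E, slot 22 ⇒ 0x32087 (P1/RW1/US1/PS1)
  ✓ 0x320B1 (huge @L1)  — 2 lookups
#1 VA=0x202A1F0EE (w,user):
  lvl0: tbl 0x2B, slot 8 ⇒ 0x35007 (P1/RW1/US1/PS0)
  lvl1: tbl 0x35, slot 21 ⇒ 0x36007 (P1/RW1/US1/PS0)
  lvl2: tbl 0x36, slot 31 ⇒ 0x39007 (P1/RW1/US1/PS0)
  ✓ 0x390EE  — 3 lookups
#2 VA=0x5C1C0CD32 (w,user):
  lvl0: tbl 0x2B, slot 23 ⇒ 0x3D007 (P1/RW1/US1/PS0)
  lvl1: tbl 0x3D, slot 14 ⇒ 0x3E007 (P1/RW1/US1/PS0)
  lvl2: tbl 0x3E, slot 12 ⇒ 0x40005 (P1/RW0/US1/PS0)
  ⇒ fault: PROTECTION_VIOLATION  — 3 lookups
#3 VA=0x7C3E0B90C (r,user):
  lvl0: tbl 0x2B, slot 31 ⇒ 0x42007 (P1/RW1/US1/PS0)
  lvl1: tbl 0x42, slot 31 ⇒ 0x46007 (P1/RW1/US1/PS0)
  lvl2: tbl 0x46, slot 11 ⇒ 0x47007 (P1/RW1/US1/PS0)
  ✓ 0x4790C  — 3 lookups
#4 VA=0x183616000 (w,user):
  lvl0: tbl 0x2B, slot 6 ⇒ 0x49007 (P1/RW1/US1/PS0)
  lvl1: tbl 0x49, slot 27 ⇒ 0x4B007 (P1/RW1/US1/PS0)
  lvl2: tbl 0x4B, slot 22 ⇒ 0x4C005 (P1/RW0/US1/PS0)
  ⇒ fault: PROTECTION_VIOLATION  — 3 lookups

Entries read for #3: 3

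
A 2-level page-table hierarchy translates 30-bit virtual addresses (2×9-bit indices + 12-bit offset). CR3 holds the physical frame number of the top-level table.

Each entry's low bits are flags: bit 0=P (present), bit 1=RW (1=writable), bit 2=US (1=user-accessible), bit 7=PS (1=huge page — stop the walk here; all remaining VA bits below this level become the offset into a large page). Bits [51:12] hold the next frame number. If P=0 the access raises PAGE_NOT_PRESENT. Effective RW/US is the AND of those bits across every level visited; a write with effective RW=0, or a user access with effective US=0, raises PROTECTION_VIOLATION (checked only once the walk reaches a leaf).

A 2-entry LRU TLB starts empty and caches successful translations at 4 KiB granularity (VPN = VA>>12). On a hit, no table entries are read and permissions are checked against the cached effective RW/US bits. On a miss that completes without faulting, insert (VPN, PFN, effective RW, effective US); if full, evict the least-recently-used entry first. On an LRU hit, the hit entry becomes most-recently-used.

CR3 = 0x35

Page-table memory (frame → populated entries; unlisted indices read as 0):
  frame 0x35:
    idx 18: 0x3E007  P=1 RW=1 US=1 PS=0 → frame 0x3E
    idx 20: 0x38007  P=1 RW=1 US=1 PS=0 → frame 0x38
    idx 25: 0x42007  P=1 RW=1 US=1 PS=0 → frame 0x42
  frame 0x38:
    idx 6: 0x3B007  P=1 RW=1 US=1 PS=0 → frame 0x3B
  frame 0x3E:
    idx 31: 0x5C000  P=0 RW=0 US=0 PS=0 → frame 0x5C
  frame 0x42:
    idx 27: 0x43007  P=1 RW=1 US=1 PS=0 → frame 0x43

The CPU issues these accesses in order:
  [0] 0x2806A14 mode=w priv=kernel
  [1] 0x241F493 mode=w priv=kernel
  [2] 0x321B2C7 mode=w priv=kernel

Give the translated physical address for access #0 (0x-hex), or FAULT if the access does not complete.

Walk each access:
#0 VA=0x2806A14 (w,kernel):
  L0 @0x35[20] → 0x38007  P=1,RW=1,US=1,PS=0
  L1 @0x38[6] → 0x3B007  P=1,RW=1,US=1,PS=0
  ⇒ phys 0x3BA14  [2 reads]
#1 VA=0x241F493 (w,kernel):
  L0 @0x35[18] → 0x3E007  P=1,RW=1,US=1,PS=0
  L1 @0x3E[31] → 0x5C000  P=0,RW=0,US=0,PS=0
  → PAGE_NOT_PRESENT  (2 entries read)
#2 VA=0x321B2C7 (w,kernel):
  L0 @0x35[25] → 0x42007  P=1,RW=1,US=1,PS=0
  L1 @0x42[27] → 0x43007  P=1,RW=1,US=1,PS=0
  ⇒ phys 0x432C7  [2 reads]

Access #0 PA: 0x3BA14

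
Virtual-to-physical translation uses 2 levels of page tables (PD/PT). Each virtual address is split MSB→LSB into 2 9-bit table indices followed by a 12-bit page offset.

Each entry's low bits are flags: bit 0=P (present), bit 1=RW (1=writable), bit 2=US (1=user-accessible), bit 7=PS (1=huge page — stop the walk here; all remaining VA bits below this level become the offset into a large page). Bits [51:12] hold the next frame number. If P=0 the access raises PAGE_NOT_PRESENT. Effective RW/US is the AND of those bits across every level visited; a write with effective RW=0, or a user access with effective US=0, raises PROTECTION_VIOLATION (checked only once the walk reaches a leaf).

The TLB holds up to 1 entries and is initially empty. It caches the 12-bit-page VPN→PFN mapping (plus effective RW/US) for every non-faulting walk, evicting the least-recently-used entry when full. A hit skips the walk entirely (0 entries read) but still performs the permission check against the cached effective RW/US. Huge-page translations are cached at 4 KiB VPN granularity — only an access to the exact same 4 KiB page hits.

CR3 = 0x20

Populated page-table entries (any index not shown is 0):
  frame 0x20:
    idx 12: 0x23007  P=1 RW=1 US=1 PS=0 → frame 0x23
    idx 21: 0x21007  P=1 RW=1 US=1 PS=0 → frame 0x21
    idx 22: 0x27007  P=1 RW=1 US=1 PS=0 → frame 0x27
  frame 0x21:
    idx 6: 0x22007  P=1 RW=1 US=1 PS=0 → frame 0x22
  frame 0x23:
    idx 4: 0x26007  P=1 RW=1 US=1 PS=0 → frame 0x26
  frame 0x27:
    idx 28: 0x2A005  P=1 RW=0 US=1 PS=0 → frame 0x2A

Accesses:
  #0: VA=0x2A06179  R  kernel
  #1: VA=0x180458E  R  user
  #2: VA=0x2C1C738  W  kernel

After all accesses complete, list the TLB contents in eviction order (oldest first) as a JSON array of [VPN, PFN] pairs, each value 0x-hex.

Trace:
#0 VA=0x2A06179 (r,kernel):
  L0 @0x20[21] → 0x21007  P=1,RW=1,US=1,PS=0
  L1 @0x21[6] → 0x22007  P=1,RW=1,US=1,PS=0
  → PA=0x22179  (2 entries read)
#1 VA=0x180458E (r,user):
  L0 @0x20[12] → 0x23007  P=1,RW=1,US=1,PS=0
  L1 @0x23[4] → 0x26007  P=1,RW=1,US=1,PS=0
  → PA=0x2658E  (2 entries read)
#2 VA=0x2C1C738 (w,kernel):
  L0 @0x20[22] → 0x27007  P=1,RW=1,US=1,PS=0
  L1 @0x27[28] → 0x2A005  P=1,RW=0,US=1,PS=0
  ✗ PROTECTION_VIOLATION  [2 reads]

TLB: [["0x1804", "0x26"]]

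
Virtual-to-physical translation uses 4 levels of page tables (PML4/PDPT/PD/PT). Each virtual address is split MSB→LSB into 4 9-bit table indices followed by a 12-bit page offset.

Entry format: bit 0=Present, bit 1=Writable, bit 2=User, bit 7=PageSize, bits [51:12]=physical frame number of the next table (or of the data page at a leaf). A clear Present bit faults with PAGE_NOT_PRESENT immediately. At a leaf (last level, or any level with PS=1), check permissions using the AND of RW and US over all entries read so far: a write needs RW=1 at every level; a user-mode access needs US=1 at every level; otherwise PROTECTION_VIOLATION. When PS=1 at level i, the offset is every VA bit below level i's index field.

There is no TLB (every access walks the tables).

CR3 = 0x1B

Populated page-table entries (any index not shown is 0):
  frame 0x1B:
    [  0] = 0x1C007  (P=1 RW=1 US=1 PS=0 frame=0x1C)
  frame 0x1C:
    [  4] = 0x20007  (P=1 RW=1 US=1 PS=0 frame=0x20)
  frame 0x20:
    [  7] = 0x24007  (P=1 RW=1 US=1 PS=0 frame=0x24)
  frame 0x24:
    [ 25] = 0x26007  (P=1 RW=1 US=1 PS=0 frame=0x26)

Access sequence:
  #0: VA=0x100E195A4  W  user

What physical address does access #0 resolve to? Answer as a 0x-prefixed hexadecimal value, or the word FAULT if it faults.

Trace:
#0 VA=0x100E195A4 (w,user):
  lvl0: tbl 0x1B, slot 0 ⇒ 0x1C007 (P1/RW1/US1/PS0)
  lvl1: tbl 0x1C, slot 4 ⇒ 0x20007 (P1/RW1/US1/PS0)
  lvl2: tbl 0x20, slot 7 ⇒ 0x24007 (P1/RW1/US1/PS0)
  lvl3: tbl 0x24, slot 25 ⇒ 0x26007 (P1/RW1/US1/PS0)
  ⇒ phys 0x265A4  [4 reads]

Access #0 PA: 0x265A4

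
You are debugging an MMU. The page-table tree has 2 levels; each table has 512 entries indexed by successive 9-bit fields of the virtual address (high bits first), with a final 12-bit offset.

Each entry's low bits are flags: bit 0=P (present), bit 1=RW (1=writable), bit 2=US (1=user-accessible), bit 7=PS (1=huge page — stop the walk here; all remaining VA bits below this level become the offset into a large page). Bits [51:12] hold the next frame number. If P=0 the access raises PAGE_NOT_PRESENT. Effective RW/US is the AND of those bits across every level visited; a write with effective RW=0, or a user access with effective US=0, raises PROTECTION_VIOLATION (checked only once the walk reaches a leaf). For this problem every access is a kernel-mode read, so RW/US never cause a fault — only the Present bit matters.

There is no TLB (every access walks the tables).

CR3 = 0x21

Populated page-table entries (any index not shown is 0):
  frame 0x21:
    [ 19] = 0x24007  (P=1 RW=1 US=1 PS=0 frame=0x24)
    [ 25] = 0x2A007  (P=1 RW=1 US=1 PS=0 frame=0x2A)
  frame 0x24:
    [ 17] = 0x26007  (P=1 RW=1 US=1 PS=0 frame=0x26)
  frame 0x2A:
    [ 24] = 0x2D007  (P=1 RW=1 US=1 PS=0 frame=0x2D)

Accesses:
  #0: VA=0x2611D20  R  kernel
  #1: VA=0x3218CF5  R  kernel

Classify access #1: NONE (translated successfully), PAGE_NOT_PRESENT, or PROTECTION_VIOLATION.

Per-access translation:
#0 VA=0x2611D20 (r,kernel):
  L0 @0x21[19] → 0x24007  P=1,RW=1,US=1,PS=0
  L1 @0x24[17] → 0x26007  P=1,RW=1,US=1,PS=0
  ✓ 0x26D20  — 2 lookups
#1 VA=0x3218CF5 (r,kernel):
  L0 @0x21[25] → 0x2A007  P=1,RW=1,US=1,PS=0
  L1 @0x2A[24] → 0x2D007  P=1,RW=1,US=1,PS=0
  ✓ 0x2DCF5  — 2 lookups

Access #1 fault: NONE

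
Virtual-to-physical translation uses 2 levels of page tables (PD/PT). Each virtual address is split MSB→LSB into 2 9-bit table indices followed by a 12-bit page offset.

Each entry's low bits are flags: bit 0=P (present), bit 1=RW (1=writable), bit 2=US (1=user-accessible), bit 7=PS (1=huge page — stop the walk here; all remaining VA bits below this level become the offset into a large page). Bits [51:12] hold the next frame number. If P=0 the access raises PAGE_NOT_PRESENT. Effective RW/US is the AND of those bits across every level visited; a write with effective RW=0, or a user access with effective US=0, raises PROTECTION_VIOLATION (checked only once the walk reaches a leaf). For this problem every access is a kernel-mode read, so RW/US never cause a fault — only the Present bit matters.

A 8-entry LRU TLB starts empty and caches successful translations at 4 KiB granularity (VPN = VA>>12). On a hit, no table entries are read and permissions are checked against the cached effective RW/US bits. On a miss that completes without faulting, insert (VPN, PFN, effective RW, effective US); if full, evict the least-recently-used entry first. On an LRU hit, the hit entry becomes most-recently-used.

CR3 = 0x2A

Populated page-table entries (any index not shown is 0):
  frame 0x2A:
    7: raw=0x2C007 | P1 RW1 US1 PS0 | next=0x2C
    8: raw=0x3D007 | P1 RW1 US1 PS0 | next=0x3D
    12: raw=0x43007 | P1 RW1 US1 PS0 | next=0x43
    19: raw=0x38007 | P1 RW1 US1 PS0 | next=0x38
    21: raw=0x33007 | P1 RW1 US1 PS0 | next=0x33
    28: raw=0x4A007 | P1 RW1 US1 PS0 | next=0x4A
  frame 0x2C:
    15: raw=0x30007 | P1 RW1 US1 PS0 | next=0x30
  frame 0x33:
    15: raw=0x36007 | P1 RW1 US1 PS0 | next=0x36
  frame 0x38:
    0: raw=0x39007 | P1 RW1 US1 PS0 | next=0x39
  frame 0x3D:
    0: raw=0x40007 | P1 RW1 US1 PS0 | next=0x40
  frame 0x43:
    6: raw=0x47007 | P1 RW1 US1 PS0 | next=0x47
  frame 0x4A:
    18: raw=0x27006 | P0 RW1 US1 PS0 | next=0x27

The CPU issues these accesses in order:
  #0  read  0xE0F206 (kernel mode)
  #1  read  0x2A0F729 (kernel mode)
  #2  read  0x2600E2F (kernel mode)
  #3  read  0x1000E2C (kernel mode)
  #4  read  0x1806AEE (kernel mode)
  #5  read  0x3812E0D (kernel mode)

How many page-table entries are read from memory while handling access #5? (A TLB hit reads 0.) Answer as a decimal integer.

Per-access translation:
#0 VA=0xE0F206 (r,kernel):
  [0] read 0x2A idx=7: raw=0x2C007 flags P=1 W=1 U=1 S=0
  [1] read 0x2C idx=15: raw=0x30007 flags P=1 W=1 U=1 S=0
  ⇒ phys 0x30206  [2 reads]
#1 VA=0x2A0F729 (r,kernel):
  [0] read 0x2A idx=21: raw=0x33007 flags P=1 W=1 U=1 S=0
  [1] read 0x33 idx=15: raw=0x36007 flags P=1 W=1 U=1 S=0
  ⇒ phys 0x36729  [2 reads]
#2 VA=0x2600E2F (r,kernel):
  [0] read 0x2A idx=19: raw=0x38007 flags P=1 W=1 U=1 S=0
  [1] read 0x38 idx=0: raw=0x39007 flags P=1 W=1 U=1 S=0
  ⇒ phys 0x39E2F  [2 reads]
#3 VA=0x1000E2C (r,kernel):
  [0] read 0x2A idx=8: raw=0x3D007 flags P=1 W=1 U=1 S=0
  [1] read 0x3D idx=0: raw=0x40007 flags P=1 W=1 U=1 S=0
  ⇒ phys 0x40E2C  [2 reads]
#4 VA=0x1806AEE (r,kernel):
  [0] read 0x2A idx=12: raw=0x43007 flags P=1 W=1 U=1 S=0
  [1] read 0x43 idx=6: raw=0x47007 flags P=1 W=1 U=1 S=0
  ⇒ phys 0x47AEE  [2 reads]
#5 VA=0x3812E0D (r,kernel):
  [0] read 0x2A idx=28: raw=0x4A007 flags P=1 W=1 U=1 S=0
  [1] read 0x4A idx=18: raw=0x27006 flags P=0 W=1 U=1 S=0
  → PAGE_NOT_PRESENT  (2 entries read)

Entries read for #5: 2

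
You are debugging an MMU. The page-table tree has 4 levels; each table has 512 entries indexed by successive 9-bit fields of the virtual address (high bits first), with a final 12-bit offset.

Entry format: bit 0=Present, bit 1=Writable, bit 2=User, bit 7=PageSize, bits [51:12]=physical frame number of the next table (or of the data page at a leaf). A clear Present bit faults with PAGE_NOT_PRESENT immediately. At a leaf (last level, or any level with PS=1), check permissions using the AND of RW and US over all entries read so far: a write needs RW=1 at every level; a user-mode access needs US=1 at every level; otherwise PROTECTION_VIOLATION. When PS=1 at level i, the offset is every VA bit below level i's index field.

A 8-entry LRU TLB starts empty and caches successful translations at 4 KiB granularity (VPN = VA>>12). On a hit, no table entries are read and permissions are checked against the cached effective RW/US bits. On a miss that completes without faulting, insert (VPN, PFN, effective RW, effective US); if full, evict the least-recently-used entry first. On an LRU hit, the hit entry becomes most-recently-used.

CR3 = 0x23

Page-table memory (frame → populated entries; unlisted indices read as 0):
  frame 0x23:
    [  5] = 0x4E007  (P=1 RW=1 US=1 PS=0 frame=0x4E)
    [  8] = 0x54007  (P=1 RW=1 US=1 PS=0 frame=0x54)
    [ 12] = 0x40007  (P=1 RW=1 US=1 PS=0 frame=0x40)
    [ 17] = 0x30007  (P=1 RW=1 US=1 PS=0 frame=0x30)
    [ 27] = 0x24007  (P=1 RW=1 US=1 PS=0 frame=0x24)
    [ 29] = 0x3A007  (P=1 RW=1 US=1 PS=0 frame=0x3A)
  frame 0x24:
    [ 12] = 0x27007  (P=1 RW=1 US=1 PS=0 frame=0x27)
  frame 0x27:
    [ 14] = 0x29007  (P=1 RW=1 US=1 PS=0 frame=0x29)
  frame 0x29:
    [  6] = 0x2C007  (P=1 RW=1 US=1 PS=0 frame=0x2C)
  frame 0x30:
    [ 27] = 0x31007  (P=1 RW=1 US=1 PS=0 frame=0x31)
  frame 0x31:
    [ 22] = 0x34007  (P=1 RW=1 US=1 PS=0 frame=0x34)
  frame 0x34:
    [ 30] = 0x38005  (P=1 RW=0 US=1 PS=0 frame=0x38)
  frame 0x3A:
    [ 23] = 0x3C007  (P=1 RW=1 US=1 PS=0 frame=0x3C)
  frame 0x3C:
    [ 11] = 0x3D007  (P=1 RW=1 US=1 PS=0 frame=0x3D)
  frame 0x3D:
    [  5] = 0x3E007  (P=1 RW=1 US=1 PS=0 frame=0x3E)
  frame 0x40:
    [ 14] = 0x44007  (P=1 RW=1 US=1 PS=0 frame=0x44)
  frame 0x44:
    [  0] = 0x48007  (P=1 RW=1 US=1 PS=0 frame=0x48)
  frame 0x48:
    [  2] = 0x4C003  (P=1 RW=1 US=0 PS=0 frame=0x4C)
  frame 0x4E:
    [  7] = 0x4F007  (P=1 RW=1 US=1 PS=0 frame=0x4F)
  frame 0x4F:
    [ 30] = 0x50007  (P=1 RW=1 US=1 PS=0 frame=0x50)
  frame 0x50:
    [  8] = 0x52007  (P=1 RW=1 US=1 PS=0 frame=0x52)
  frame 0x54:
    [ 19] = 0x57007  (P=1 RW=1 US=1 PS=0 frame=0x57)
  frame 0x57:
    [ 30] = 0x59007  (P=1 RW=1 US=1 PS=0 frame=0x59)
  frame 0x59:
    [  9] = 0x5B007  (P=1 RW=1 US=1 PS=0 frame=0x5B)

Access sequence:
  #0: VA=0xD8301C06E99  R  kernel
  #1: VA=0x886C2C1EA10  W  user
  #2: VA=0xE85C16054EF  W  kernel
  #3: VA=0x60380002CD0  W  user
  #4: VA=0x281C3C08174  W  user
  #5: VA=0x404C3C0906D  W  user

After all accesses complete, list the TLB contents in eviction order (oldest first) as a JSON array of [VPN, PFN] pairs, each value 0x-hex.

Walk each access:
#0 VA=0xD8301C06E99 (r,kernel):
  L0: frame=0x23 idx=27 entry=0x24007 [P=1 RW=1 US=1 PS=0]
  L1: frame=0x24 idx=12 entry=0x27007 [P=1 RW=1 US=1 PS=0]
  L2: frame=0x27 idx=14 entry=0x29007 [P=1 RW=1 US=1 PS=0]
  L3: frame=0x29 idx=6 entry=0x2C007 [P=1 RW=1 US=1 PS=0]
  ✓ 0x2CE99  — 4 lookups
#1 VA=0x886C2C1EA10 (w,user):
  L0: frame=0x23 idx=17 entry=0x30007 [P=1 RW=1 US=1 PS=0]
  L1: frame=0x30 idx=27 entry=0x31007 [P=1 RW=1 US=1 PS=0]
  L2: frame=0x31 idx=22 entry=0x34007 [P=1 RW=1 US=1 PS=0]
  L3: frame=0x34 idx=30 entry=0x38005 [P=1 RW=0 US=1 PS=0]
  ✗ PROTECTION_VIOLATION  [4 reads]
#2 VA=0xE85C16054EF (w,kernel):
  L0: frame=0x23 idx=29 entry=0x3A007 [P=1 RW=1 US=1 PS=0]
  L1: frame=0x3A idx=23 entry=0x3C007 [P=1 RW=1 US=1 PS=0]
  L2: frame=0x3C idx=11 entry=0x3D007 [P=1 RW=1 US=1 PS=0]
  L3: frame=0x3D idx=5 entry=0x3E007 [P=1 RW=1 US=1 PS=0]
  ✓ 0x3E4EF  — 4 lookups
#3 VA=0x60380002CD0 (w,user):
  L0: frame=0x23 idx=12 entry=0x40007 [P=1 RW=1 US=1 PS=0]
  L1: frame=0x40 idx=14 entry=0x44007 [P=1 RW=1 US=1 PS=0]
  L2: frame=0x44 idx=0 entry=0x48007 [P=1 RW=1 US=1 PS=0]
  L3: frame=0x48 idx=2 entry=0x4C003 [P=1 RW=1 US=0 PS=0]
  ✗ PROTECTION_VIOLATION  [4 reads]
#4 VA=0x281C3C08174 (w,user):
  L0: frame=0x23 idx=5 entry=0x4E007 [P=1 RW=1 US=1 PS=0]
  L1: frame=0x4E idx=7 entry=0x4F007 [P=1 RW=1 US=1 PS=0]
  L2: frame=0x4F idx=30 entry=0x50007 [P=1 RW=1 US=1 PS=0]
  L3: frame=0x50 idx=8 entry=0x52007 [P=1 RW=1 US=1 PS=0]
  ✓ 0x52174  — 4 lookups
#5 VA=0x404C3C0906D (w,user):
  L0: frame=0x23 idx=8 entry=0x54007 [P=1 RW=1 US=1 PS=0]
  L1: frame=0x54 idx=19 entry=0x57007 [P=1 RW=1 US=1 PS=0]
  L2: frame=0x57 idx=30 entry=0x59007 [P=1 RW=1 US=1 PS=0]
  L3: frame=0x59 idx=9 entry=0x5B007 [P=1 RW=1 US=1 PS=0]
  ✓ 0x5B06D  — 4 lookups

TLB: [["0xD8301C06", "0x2C"], ["0xE85C1605", "0x3E"], ["0x281C3C08", "0x52"], ["0x404C3C09", "0x5B"]]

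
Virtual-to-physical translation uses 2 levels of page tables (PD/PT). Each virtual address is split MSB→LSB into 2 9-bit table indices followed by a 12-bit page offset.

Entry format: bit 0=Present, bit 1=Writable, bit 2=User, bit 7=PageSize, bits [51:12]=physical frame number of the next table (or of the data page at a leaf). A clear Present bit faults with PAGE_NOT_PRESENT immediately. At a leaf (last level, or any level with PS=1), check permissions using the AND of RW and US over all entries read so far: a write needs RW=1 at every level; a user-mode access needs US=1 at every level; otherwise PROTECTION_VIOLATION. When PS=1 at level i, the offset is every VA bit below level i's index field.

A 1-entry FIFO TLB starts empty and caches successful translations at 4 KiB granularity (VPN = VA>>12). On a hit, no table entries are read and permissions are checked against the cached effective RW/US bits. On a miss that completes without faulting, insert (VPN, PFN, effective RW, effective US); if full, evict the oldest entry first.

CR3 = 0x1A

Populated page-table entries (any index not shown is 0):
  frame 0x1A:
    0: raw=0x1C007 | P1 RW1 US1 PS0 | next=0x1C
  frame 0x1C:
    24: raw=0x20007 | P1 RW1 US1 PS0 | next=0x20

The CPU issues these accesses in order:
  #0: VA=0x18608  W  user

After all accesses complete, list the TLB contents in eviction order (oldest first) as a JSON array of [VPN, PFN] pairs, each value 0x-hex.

Trace:
#0 VA=0x18608 (w,user):
  [0] read 0x1A idx=0: raw=0x1C007 flags P=1 W=1 U=1 S=0
  [1] read 0x1C idx=24: raw=0x20007 flags P=1 W=1 U=1 S=0
  ⇒ phys 0x20608  [2 reads]

TLB: [["0x18", "0x20"]]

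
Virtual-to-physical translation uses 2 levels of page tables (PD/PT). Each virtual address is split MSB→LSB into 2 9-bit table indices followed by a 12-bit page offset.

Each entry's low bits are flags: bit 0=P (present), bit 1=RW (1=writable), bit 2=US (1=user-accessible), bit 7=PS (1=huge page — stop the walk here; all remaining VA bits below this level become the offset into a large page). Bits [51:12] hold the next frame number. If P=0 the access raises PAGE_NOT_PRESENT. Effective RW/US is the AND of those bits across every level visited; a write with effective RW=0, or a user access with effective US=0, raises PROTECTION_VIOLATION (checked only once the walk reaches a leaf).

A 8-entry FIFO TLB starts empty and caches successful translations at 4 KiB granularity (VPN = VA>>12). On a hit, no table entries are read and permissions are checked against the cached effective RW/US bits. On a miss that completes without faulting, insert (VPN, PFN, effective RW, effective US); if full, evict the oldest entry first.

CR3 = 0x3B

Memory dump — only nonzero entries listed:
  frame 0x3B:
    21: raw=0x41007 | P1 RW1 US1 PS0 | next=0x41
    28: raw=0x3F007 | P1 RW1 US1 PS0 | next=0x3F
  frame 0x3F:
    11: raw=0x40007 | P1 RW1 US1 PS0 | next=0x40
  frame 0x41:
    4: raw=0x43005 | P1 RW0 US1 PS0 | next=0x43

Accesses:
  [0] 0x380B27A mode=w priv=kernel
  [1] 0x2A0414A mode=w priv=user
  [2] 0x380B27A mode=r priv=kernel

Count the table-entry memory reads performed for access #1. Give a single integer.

Walk each access:
#0 VA=0x380B27A (w,kernel):
  L0 @0x3B[28] → 0x3F007  P=1,RW=1,US=1,PS=0
  L1 @0x3F[11] → 0x40007  P=1,RW=1,US=1,PS=0
  → PA=0x4027A  (2 entries read)
#1 VA=0x2A0414A (w,user):
  L0 @0x3B[21] → 0x41007  P=1,RW=1,US=1,PS=0
  L1 @0x41[4] → 0x43005  P=1,RW=0,US=1,PS=0
  → PROTECTION_VIOLATION  (2 entries read)
#2 VA=0x380B27A (r,kernel):
  TLB hit vpn=0x380B → PA=0x4027A

Entries read for #1: 2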